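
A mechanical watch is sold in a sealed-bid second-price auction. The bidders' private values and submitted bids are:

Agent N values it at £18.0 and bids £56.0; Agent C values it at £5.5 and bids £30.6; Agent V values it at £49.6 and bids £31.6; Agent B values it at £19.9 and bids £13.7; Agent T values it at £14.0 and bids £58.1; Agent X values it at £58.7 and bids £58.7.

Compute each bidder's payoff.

Bids in descending order: Agent X £58.7 > Agent T £58.1 > Agent N £56.0 > Agent V £31.6 > Agent C £30.6 > Agent B £13.7.
Agent X has the top bid and wins; the price is the second-highest bid, £58.1.
Agent X's payoff = £58.7 − £58.1 = £0.6. All other bidders lose, so their payoff is 0.

Payoffs: Agent N £0.0, Agent C £0.0, Agent V £0.0, Agent B £0.0, Agent T £0.0, Agent X £0.6.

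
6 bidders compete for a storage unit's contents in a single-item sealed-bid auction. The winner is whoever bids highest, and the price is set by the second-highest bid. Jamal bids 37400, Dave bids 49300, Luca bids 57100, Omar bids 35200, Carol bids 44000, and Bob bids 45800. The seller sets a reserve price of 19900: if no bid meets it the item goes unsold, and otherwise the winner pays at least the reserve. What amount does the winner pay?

Price paid: 49300.

Ordered from highest: Luca 57100 > Dave 49300 > Bob 45800 > Carol 44000 > Jamal 37400 > Omar 35200.
Luca has the highest bid, so Luca wins.
The second-highest bid is 49300, which exceeds the reserve, so that sets the price.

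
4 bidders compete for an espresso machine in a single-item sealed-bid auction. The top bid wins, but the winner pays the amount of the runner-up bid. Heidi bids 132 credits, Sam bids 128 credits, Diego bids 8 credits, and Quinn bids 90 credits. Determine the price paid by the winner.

Price paid: 128 credits.

Bids in descending order: Heidi 132 credits; Sam 128 credits; Quinn 90 credits; Diego 8 credits.
Heidi has the highest bid, so Heidi wins.
The second-highest bid is 128 credits, so that is what Heidi pays.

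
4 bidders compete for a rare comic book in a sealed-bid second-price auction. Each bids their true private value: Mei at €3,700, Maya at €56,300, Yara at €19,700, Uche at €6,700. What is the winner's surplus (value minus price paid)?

Sorted high to low: Maya €56,300, then Yara €19,700, then Uche €6,700, then Mei €3,700.
Maya wins with the top bid and pays the second-highest, €19,700.
Surplus = €56,300 − €19,700 = €36,600.

€36,600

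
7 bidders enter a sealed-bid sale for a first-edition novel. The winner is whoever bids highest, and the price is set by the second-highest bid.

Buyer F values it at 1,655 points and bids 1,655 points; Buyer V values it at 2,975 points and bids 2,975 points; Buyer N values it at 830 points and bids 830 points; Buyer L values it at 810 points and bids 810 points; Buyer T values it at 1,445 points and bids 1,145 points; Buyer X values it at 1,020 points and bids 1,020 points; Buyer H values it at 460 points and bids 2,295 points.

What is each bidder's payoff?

Buyer F 0 points, Buyer V 680 points, Buyer N 0 points, Buyer L 0 points, Buyer T 0 points, Buyer X 0 points, Buyer H 0 points.

Sorted high to low: Buyer V 2,975 points; Buyer H 2,295 points; Buyer F 1,655 points; Buyer T 1,145 points; Buyer X 1,020 points; Buyer N 830 points; Buyer L 810 points.
Buyer V has the top bid and wins; the price is the second-highest bid, 2,295 points.
Buyer V's payoff = 2,975 points − 2,295 points = 680 points. All other bidders lose, so their payoff is 0.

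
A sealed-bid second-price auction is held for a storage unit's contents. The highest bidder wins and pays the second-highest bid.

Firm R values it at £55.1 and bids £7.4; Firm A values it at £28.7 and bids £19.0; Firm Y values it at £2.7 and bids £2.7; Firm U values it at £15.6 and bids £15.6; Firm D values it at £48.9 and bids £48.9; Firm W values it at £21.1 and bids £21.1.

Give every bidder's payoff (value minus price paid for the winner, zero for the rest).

Ordered from highest: Firm D £48.9 > Firm W £21.1 > Firm A £19.0 > Firm U £15.6 > Firm R £7.4 > Firm Y £2.7.
Firm D has the top bid and wins; the price is the second-highest bid, £21.1.
Firm D's payoff = £48.9 − £21.1 = £27.8. All other bidders lose, so their payoff is 0.

Firm R £0.0, Firm A £0.0, Firm Y £0.0, Firm U £0.0, Firm D £27.8, Firm W £0.0.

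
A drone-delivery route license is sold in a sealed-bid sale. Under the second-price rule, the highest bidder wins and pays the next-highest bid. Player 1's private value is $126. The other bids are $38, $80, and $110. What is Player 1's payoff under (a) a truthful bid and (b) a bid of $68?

The highest competing bid is $110.
Bidding truthfully at $126: Player 1 has the top bid, wins, and pays the second-highest bid $110. Payoff = $126 − $110 = $16.
Bidding $68: the top bid is $110 (a rival), so Player 1 loses. Payoff = $0.
This is the dominant-strategy logic: truthful bidding weakly beats any alternative.

(a) $16  (b) $0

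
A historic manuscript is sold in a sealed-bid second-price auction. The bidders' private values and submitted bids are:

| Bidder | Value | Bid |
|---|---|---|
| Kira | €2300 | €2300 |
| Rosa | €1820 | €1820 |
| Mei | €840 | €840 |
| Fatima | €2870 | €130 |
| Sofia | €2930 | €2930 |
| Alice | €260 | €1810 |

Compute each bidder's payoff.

Ordered from highest: Sofia €2930; Kira €2300; Rosa €1820; Alice €1810; Mei €840; Fatima €130.
Sofia has the top bid and wins; the price is the second-highest bid, €2300.
Sofia's payoff = €2930 − €2300 = €630. All other bidders lose, so their payoff is 0.

Kira €0, Rosa €0, Mei €0, Fatima €0, Sofia €630, Alice €0.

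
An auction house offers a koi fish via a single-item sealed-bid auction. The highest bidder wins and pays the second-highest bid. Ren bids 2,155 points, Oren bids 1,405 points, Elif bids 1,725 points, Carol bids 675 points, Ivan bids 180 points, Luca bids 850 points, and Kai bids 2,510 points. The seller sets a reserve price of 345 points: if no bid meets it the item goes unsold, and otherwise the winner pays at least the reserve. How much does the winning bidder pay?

Ranking the bids: Kai 2,510 points, then Ren 2,155 points, then Elif 1,725 points, then Oren 1,405 points, then Luca 850 points, then Carol 675 points, then Ivan 180 points.
Kai has the highest bid, so Kai wins.
The second-highest bid is 2,155 points, which exceeds the reserve, so that sets the price.

Price paid: 2,155 points.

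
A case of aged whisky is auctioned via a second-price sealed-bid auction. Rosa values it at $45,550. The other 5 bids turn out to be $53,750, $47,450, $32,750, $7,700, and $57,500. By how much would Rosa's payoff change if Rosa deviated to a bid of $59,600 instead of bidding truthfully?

Change in payoff: -$11,950.

The highest competing bid is $57,500.
Bidding truthfully at $45,550: the top bid is $57,500 (a rival), so Rosa loses. Payoff = $0.
Bidding $59,600: Rosa has the top bid, wins, and pays the second-highest bid $57,500. Payoff = $45,550 − $57,500 = -$11,950.
Change = -$11,950 − $0 = -$11,950.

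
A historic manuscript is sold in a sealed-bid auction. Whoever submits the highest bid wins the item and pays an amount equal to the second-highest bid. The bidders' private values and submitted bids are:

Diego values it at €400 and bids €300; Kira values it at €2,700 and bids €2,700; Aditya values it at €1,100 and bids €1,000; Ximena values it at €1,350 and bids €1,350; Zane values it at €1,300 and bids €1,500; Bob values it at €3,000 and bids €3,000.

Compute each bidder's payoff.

Payoffs: Diego €0, Kira €0, Aditya €0, Ximena €0, Zane €0, Bob €300.

Bids in descending order: Bob €3,000 > Kira €2,700 > Zane €1,500 > Ximena €1,350 > Aditya €1,000 > Diego €300.
Bob has the top bid and wins; the price is the second-highest bid, €2,700.
Bob's payoff = €3,000 − €2,700 = €300. All other bidders lose, so their payoff is 0.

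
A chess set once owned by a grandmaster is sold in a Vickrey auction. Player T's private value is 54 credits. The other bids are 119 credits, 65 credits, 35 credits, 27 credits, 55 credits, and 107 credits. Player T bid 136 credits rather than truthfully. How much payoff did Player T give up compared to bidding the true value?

Payoff forgone: 65 credits.

The highest competing bid is 119 credits.
Bidding truthfully at 54 credits: the top bid is 119 credits (a rival), so Player T loses. Payoff = 0 credits.
Bidding 136 credits: Player T has the top bid, wins, and pays the second-highest bid 119 credits. Payoff = 54 credits − 119 credits = -65 credits.
Regret = truthful payoff − actual payoff = 0 credits − -65 credits = 65 credits.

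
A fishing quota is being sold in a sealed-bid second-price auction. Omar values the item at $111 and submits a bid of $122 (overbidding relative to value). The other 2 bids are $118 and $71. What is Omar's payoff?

-$7

Highest competing bid: $118.
Omar's bid $122 is the highest overall, so Omar wins and pays the second-highest bid, $118.
Payoff = value − price = $111 − $118 = -$7.
Overbidding won the item at a price above value — truthful bidding would have avoided this loss.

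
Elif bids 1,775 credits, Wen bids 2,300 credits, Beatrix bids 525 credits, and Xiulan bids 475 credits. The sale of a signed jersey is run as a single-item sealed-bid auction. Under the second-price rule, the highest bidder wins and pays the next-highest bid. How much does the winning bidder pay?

Ranking the bids: Wen 2,300 credits; Elif 1,775 credits; Beatrix 525 credits; Xiulan 475 credits.
Wen has the highest bid, so Wen wins.
The second-highest bid is 1,775 credits, so that is what Wen pays.

Price paid: 1,775 credits.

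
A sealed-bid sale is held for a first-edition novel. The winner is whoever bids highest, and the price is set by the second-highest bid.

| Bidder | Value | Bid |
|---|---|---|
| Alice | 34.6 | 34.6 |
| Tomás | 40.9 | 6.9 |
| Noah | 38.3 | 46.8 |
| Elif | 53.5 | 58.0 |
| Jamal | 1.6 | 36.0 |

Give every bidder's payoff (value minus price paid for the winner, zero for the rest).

Alice 0.0, Tomás 0.0, Noah 0.0, Elif 6.7, Jamal 0.0.

Sorted high to low: Elif 58.0 > Noah 46.8 > Jamal 36.0 > Alice 34.6 > Tomás 6.9.
Elif has the top bid and wins; the price is the second-highest bid, 46.8.
Elif's payoff = 53.5 − 46.8 = 6.7. All other bidders lose, so their payoff is 0.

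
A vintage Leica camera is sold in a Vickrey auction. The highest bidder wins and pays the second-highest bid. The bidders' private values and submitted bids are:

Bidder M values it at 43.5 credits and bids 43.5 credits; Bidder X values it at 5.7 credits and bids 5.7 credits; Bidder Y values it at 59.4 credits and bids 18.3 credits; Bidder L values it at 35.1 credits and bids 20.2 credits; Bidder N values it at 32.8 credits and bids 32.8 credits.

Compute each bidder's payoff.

Bidder M 10.7 credits, Bidder X 0.0 credits, Bidder Y 0.0 credits, Bidder L 0.0 credits, Bidder N 0.0 credits.

Sorted high to low: Bidder M 43.5 credits, then Bidder N 32.8 credits, then Bidder L 20.2 credits, then Bidder Y 18.3 credits, then Bidder X 5.7 credits.
Bidder M has the top bid and wins; the price is the second-highest bid, 32.8 credits.
Bidder M's payoff = 43.5 credits − 32.8 credits = 10.7 credits. All other bidders lose, so their payoff is 0.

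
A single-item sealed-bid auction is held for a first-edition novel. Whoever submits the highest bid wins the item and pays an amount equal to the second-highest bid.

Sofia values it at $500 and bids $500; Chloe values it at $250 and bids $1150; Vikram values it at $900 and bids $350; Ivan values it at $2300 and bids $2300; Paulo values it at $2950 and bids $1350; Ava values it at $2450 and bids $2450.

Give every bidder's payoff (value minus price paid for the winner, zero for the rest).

Payoffs: Sofia $0, Chloe $0, Vikram $0, Ivan $0, Paulo $0, Ava $150.

Sorted high to low: Ava $2450 > Ivan $2300 > Paulo $1350 > Chloe $1150 > Sofia $500 > Vikram $350.
Ava has the top bid and wins; the price is the second-highest bid, $2300.
Ava's payoff = $2450 − $2300 = $150. All other bidders lose, so their payoff is 0.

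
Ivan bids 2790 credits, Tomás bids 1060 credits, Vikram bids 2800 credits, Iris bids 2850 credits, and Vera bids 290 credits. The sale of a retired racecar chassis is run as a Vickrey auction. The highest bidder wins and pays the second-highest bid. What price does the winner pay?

The winner pays 2800 credits.

Ranking the bids: Iris 2850 credits > Vikram 2800 credits > Ivan 2790 credits > Tomás 1060 credits > Vera 290 credits.
Iris has the highest bid, so Iris wins.
The second-highest bid is 2800 credits, so that is what Iris pays.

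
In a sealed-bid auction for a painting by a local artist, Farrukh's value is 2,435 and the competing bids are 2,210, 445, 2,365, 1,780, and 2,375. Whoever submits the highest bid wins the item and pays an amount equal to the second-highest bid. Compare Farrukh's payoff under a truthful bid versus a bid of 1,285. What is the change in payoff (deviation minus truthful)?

Change in payoff: -60.

The highest competing bid is 2,375.
Bidding truthfully at 2,435: Farrukh has the top bid, wins, and pays the second-highest bid 2,375. Payoff = 2,435 − 2,375 = 60.
Bidding 1,285: the top bid is 2,375 (a rival), so Farrukh loses. Payoff = 0.
Change = 0 − 60 = -60.
Deviating from a truthful bid can only lose payoff in a second-price auction — never gain.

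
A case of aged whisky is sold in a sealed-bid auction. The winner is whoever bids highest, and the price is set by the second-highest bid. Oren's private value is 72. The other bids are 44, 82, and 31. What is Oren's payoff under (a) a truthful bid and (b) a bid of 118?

The highest competing bid is 82.
Bidding truthfully at 72: the top bid is 82 (a rival), so Oren loses. Payoff = 0.
Bidding 118: Oren has the top bid, wins, and pays the second-highest bid 82. Payoff = 72 − 82 = -10.
Deviating from a truthful bid can only lose payoff in a second-price auction — never gain.

(a) 0  (b) -10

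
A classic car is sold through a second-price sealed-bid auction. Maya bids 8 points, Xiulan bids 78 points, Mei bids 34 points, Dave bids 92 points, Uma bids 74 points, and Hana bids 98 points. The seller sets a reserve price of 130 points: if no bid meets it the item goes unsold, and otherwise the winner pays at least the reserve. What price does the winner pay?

Bids in descending order: Hana 98 points; Dave 92 points; Xiulan 78 points; Uma 74 points; Mei 34 points; Maya 8 points.
The top bid 98 points is below the reserve 130 points, so the item goes unsold and nothing is paid.

unsold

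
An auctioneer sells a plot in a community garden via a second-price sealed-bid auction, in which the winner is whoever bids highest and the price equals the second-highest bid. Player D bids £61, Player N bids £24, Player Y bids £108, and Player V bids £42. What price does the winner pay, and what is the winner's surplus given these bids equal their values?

Bids in descending order: Player Y £108; Player D £61; Player V £42; Player N £24.
Player Y is the highest bidder, so Player Y wins.
Under the second-price rule, the price is the second-highest bid: £61.
Surplus = £108 − £61 = £47.

Price £61; surplus £47.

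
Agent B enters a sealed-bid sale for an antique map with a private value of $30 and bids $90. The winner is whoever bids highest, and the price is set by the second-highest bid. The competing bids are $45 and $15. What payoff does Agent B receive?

Highest competing bid: $45.
Agent B's bid $90 is the highest overall, so Agent B wins and pays the second-highest bid, $45.
Payoff = value − price = $30 − $45 = -$15.
Overbidding won the item at a price above value — truthful bidding would have avoided this loss.

Payoff = -$15.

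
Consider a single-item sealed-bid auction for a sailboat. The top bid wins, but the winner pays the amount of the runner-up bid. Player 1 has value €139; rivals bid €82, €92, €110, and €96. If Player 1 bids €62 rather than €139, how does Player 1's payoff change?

The highest competing bid is €110.
Bidding truthfully at €139: Player 1 has the top bid, wins, and pays the second-highest bid €110. Payoff = €139 − €110 = €29.
Bidding €62: the top bid is €110 (a rival), so Player 1 loses. Payoff = €0.
Change = €0 − €29 = -€29.

Payoff change: -€29.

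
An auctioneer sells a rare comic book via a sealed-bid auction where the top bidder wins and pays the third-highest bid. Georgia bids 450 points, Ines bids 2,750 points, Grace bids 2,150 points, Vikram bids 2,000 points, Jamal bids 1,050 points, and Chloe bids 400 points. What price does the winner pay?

Price paid: 2,000 points.

Bids in descending order: Ines 2,750 points > Grace 2,150 points > Vikram 2,000 points > Jamal 1,050 points > Georgia 450 points > Chloe 400 points.
Ines is the highest bidder, so Ines wins.
Under the third-price rule, the price is the third-highest bid: 2,000 points.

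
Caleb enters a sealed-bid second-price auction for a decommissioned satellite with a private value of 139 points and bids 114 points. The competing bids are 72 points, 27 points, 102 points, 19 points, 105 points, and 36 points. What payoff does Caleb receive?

Highest competing bid: 105 points.
Caleb's bid 114 points is the highest overall, so Caleb wins and pays the second-highest bid, 105 points.
Payoff = value − price = 139 points − 105 points = 34 points.

Payoff = 34 points.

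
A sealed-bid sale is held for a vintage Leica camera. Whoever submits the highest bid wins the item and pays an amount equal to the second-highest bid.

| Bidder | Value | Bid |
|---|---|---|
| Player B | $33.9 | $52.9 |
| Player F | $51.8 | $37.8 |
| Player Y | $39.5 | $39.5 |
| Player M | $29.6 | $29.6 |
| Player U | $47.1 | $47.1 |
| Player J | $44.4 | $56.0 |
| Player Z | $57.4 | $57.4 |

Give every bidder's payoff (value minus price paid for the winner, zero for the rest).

Player B $0.0, Player F $0.0, Player Y $0.0, Player M $0.0, Player U $0.0, Player J $0.0, Player Z $1.4.

Ranking the bids: Player Z $57.4; Player J $56.0; Player B $52.9; Player U $47.1; Player Y $39.5; Player F $37.8; Player M $29.6.
Player Z has the top bid and wins; the price is the second-highest bid, $56.0.
Player Z's payoff = $57.4 − $56.0 = $1.4. All other bidders lose, so their payoff is 0.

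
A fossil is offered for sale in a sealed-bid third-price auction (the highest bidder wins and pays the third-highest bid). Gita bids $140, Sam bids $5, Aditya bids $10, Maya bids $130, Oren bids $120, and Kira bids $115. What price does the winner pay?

The winner pays $120.

Ranking the bids: Gita $140, then Maya $130, then Oren $120, then Kira $115, then Aditya $10, then Sam $5.
Gita is the highest bidder, so Gita wins.
Under the third-price rule, the price is the third-highest bid: $120.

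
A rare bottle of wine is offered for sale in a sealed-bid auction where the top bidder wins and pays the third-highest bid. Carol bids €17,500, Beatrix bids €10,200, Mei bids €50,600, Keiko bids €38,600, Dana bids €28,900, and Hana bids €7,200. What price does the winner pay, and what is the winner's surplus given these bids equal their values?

The winner pays €28,900 for a surplus of €21,700.

Ranking the bids: Mei €50,600; Keiko €38,600; Dana €28,900; Carol €17,500; Beatrix €10,200; Hana €7,200.
Mei is the highest bidder, so Mei wins.
Under the third-price rule, the price is the third-highest bid: €28,900.
Surplus = €50,600 − €28,900 = €21,700.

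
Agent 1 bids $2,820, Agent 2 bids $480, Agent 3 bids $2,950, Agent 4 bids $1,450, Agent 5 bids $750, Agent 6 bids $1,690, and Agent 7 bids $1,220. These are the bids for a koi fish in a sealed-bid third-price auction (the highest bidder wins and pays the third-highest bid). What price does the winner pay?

The winner pays $1,690.

Sorted high to low: Agent 3 $2,950, then Agent 1 $2,820, then Agent 6 $1,690, then Agent 4 $1,450, then Agent 7 $1,220, then Agent 5 $750, then Agent 2 $480.
Agent 3 is the highest bidder, so Agent 3 wins.
Under the third-price rule, the price is the third-highest bid: $1,690.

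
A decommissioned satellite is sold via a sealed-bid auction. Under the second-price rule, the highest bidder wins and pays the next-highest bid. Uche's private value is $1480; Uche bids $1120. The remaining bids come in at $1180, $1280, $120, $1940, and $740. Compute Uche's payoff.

Payoff = $0.

Highest competing bid: $1940.
Uche's bid $1120 is not the highest, so Uche loses, pays nothing, and earns zero payoff.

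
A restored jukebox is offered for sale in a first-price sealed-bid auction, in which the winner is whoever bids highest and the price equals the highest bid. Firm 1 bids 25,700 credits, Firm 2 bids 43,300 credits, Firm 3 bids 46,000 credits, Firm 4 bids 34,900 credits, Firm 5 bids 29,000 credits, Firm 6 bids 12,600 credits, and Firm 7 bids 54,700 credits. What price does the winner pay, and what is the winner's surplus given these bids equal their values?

The winner pays 54,700 credits for a surplus of 0 credits.

Ordered from highest: Firm 7 54,700 credits; Firm 3 46,000 credits; Firm 2 43,300 credits; Firm 4 34,900 credits; Firm 5 29,000 credits; Firm 1 25,700 credits; Firm 6 12,600 credits.
Firm 7 is the highest bidder, so Firm 7 wins.
Under the first-price rule, the price is the highest bid: 54,700 credits.
Surplus = 54,700 credits − 54,700 credits = 0 credits.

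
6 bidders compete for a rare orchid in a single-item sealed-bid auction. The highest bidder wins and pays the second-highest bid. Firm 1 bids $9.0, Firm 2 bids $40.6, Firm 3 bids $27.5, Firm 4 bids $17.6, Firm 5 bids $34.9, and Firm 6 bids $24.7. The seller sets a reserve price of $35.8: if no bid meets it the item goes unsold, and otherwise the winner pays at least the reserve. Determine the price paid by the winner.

Price paid: $35.8.

Ordered from highest: Firm 2 $40.6, then Firm 5 $34.9, then Firm 3 $27.5, then Firm 6 $24.7, then Firm 4 $17.6, then Firm 1 $9.0.
Firm 2 has the highest bid, so Firm 2 wins.
The second-highest bid is $34.9, but the reserve $35.8 is higher, so the price is the reserve.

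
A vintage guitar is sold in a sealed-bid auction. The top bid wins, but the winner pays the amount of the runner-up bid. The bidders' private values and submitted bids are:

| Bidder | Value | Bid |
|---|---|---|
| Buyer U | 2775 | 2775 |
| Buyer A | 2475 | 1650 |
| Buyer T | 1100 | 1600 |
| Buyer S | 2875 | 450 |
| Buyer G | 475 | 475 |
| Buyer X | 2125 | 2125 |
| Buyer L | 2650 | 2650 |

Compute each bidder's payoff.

Ranking the bids: Buyer U 2775 > Buyer L 2650 > Buyer X 2125 > Buyer A 1650 > Buyer T 1600 > Buyer G 475 > Buyer S 450.
Buyer U has the top bid and wins; the price is the second-highest bid, 2650.
Buyer U's payoff = 2775 − 2650 = 125. All other bidders lose, so their payoff is 0.

Payoffs: Buyer U 125, Buyer A 0, Buyer T 0, Buyer S 0, Buyer G 0, Buyer X 0, Buyer L 0.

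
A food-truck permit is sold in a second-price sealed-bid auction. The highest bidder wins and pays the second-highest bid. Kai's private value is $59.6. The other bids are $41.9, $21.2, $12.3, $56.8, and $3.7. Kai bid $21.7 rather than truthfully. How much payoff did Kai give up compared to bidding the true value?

Regret: $2.8.

The highest competing bid is $56.8.
Bidding truthfully at $59.6: Kai has the top bid, wins, and pays the second-highest bid $56.8. Payoff = $59.6 − $56.8 = $2.8.
Bidding $21.7: the top bid is $56.8 (a rival), so Kai loses. Payoff = $0.0.
Regret = truthful payoff − actual payoff = $2.8 − $0.0 = $2.8.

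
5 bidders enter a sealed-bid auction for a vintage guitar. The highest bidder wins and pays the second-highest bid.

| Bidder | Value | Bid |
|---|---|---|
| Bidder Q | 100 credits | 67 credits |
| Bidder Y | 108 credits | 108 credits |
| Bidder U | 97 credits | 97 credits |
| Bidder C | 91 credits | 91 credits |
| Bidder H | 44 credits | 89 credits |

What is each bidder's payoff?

Ranking the bids: Bidder Y 108 credits, then Bidder U 97 credits, then Bidder C 91 credits, then Bidder H 89 credits, then Bidder Q 67 credits.
Bidder Y has the top bid and wins; the price is the second-highest bid, 97 credits.
Bidder Y's payoff = 108 credits − 97 credits = 11 credits. All other bidders lose, so their payoff is 0.

Bidder Q 0 credits, Bidder Y 11 credits, Bidder U 0 credits, Bidder C 0 credits, Bidder H 0 credits.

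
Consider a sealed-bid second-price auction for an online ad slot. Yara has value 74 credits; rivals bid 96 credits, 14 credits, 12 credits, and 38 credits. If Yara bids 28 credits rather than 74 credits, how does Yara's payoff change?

0 credits

The highest competing bid is 96 credits.
Bidding truthfully at 74 credits: the top bid is 96 credits (a rival), so Yara loses. Payoff = 0 credits.
Bidding 28 credits: the top bid is 96 credits (a rival), so Yara loses. Payoff = 0 credits.
Change = 0 credits − 0 credits = 0 credits.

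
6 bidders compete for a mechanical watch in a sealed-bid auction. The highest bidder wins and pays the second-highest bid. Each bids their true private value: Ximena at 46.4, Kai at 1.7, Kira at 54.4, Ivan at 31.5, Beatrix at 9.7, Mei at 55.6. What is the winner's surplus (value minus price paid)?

1.2

Ranking the bids: Mei 55.6, then Kira 54.4, then Ximena 46.4, then Ivan 31.5, then Beatrix 9.7, then Kai 1.7.
Mei wins with the top bid and pays the second-highest, 54.4.
Surplus = 55.6 − 54.4 = 1.2.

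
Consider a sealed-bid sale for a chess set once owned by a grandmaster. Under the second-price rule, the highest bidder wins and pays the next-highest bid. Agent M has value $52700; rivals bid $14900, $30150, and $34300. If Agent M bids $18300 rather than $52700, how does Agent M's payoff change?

Change in payoff: -$18400.

The highest competing bid is $34300.
Bidding truthfully at $52700: Agent M has the top bid, wins, and pays the second-highest bid $34300. Payoff = $52700 − $34300 = $18400.
Bidding $18300: the top bid is $34300 (a rival), so Agent M loses. Payoff = $0.
Change = $0 − $18400 = -$18400.
This is the dominant-strategy logic: truthful bidding weakly beats any alternative.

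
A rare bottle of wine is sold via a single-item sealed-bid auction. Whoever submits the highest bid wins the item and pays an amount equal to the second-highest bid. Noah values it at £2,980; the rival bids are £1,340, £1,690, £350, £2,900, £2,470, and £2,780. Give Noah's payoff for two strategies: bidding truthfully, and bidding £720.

The highest competing bid is £2,900.
Bidding truthfully at £2,980: Noah has the top bid, wins, and pays the second-highest bid £2,900. Payoff = £2,980 − £2,900 = £80.
Bidding £720: the top bid is £2,900 (a rival), so Noah loses. Payoff = £0.
Deviating from a truthful bid can only lose payoff in a second-price auction — never gain.

(a) £80  (b) £0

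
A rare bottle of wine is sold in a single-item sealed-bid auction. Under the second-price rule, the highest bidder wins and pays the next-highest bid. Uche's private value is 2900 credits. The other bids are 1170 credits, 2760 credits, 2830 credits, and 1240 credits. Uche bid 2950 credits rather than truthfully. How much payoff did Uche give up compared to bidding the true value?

Regret: 0 credits.

The highest competing bid is 2830 credits.
Bidding truthfully at 2900 credits: Uche has the top bid, wins, and pays the second-highest bid 2830 credits. Payoff = 2900 credits − 2830 credits = 70 credits.
Bidding 2950 credits: Uche has the top bid, wins, and pays the second-highest bid 2830 credits. Payoff = 2900 credits − 2830 credits = 70 credits.
Regret = truthful payoff − actual payoff = 70 credits − 70 credits = 0 credits.
The bid only affects whether you win, not the price — here both bids land on the same side of the top rival bid, so the deviation is payoff-neutral.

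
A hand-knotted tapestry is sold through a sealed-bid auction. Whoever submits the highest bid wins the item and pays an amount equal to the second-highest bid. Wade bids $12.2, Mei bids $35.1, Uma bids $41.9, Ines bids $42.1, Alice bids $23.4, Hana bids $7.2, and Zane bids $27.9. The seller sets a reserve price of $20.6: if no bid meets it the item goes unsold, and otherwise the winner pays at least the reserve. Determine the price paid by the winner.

The winner pays $41.9.

Bids in descending order: Ines $42.1, then Uma $41.9, then Mei $35.1, then Zane $27.9, then Alice $23.4, then Wade $12.2, then Hana $7.2.
Ines has the highest bid, so Ines wins.
The second-highest bid is $41.9, which exceeds the reserve, so that sets the price.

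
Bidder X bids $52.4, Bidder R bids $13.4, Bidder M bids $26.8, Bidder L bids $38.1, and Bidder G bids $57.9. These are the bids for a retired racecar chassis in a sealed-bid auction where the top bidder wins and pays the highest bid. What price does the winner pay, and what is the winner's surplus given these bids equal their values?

Bids in descending order: Bidder G $57.9, then Bidder X $52.4, then Bidder L $38.1, then Bidder M $26.8, then Bidder R $13.4.
Bidder G is the highest bidder, so Bidder G wins.
Under the first-price rule, the price is the highest bid: $57.9.
Surplus = $57.9 − $57.9 = $0.0.

The winner pays $57.9 for a surplus of $0.0.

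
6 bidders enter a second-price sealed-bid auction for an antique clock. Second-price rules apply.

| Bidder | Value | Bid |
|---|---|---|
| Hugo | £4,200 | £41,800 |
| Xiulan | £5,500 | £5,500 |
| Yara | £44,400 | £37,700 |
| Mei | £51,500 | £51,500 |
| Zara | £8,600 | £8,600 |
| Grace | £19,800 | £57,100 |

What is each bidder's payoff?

Hugo £0, Xiulan £0, Yara £0, Mei £0, Zara £0, Grace -£31,700.

Ordered from highest: Grace £57,100 > Mei £51,500 > Hugo £41,800 > Yara £37,700 > Zara £8,600 > Xiulan £5,500.
Grace has the top bid and wins; the price is the second-highest bid, £51,500.
Grace's payoff = £19,800 − £51,500 = -£31,700. All other bidders lose, so their payoff is 0.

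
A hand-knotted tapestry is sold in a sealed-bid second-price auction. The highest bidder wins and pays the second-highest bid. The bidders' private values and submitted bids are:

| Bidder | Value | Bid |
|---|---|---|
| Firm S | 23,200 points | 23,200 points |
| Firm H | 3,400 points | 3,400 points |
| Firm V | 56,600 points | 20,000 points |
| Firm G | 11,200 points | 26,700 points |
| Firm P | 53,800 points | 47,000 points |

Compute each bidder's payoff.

Ordered from highest: Firm P 47,000 points, then Firm G 26,700 points, then Firm S 23,200 points, then Firm V 20,000 points, then Firm H 3,400 points.
Firm P has the top bid and wins; the price is the second-highest bid, 26,700 points.
Firm P's payoff = 53,800 points − 26,700 points = 27,100 points. All other bidders lose, so their payoff is 0.

Firm S 0 points, Firm H 0 points, Firm V 0 points, Firm G 0 points, Firm P 27,100 points.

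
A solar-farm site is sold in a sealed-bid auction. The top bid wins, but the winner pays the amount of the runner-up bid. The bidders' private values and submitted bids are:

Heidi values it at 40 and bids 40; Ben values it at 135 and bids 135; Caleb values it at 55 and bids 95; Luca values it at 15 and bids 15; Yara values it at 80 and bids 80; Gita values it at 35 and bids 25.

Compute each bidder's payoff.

Ranking the bids: Ben 135; Caleb 95; Yara 80; Heidi 40; Gita 25; Luca 15.
Ben has the top bid and wins; the price is the second-highest bid, 95.
Ben's payoff = 135 − 95 = 40. All other bidders lose, so their payoff is 0.

Heidi 0, Ben 40, Caleb 0, Luca 0, Yara 0, Gita 0.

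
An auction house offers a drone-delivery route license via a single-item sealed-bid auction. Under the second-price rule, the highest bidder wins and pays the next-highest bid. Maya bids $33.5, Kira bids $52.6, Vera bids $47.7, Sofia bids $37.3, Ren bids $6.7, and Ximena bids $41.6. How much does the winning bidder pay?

Ranking the bids: Kira $52.6 > Vera $47.7 > Ximena $41.6 > Sofia $37.3 > Maya $33.5 > Ren $6.7.
Kira has the highest bid, so Kira wins.
The second-highest bid is $47.7, so that is what Kira pays.

$47.7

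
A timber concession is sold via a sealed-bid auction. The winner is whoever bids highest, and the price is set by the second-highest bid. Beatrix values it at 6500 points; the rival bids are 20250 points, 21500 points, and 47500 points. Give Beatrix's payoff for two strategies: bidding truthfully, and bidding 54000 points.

The highest competing bid is 47500 points.
Bidding truthfully at 6500 points: the top bid is 47500 points (a rival), so Beatrix loses. Payoff = 0 points.
Bidding 54000 points: Beatrix has the top bid, wins, and pays the second-highest bid 47500 points. Payoff = 6500 points − 47500 points = -41000 points.
This is the dominant-strategy logic: truthful bidding weakly beats any alternative.

(a) 0 points  (b) -41000 points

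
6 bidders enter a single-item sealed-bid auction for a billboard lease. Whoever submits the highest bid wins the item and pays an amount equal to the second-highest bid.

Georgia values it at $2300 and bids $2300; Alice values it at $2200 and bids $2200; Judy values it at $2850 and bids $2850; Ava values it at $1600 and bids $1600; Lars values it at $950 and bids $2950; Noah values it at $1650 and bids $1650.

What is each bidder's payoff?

Payoffs: Georgia $0, Alice $0, Judy $0, Ava $0, Lars -$1900, Noah $0.

Sorted high to low: Lars $2950, then Judy $2850, then Georgia $2300, then Alice $2200, then Noah $1650, then Ava $1600.
Lars has the top bid and wins; the price is the second-highest bid, $2850.
Lars's payoff = $950 − $2850 = -$1900. All other bidders lose, so their payoff is 0.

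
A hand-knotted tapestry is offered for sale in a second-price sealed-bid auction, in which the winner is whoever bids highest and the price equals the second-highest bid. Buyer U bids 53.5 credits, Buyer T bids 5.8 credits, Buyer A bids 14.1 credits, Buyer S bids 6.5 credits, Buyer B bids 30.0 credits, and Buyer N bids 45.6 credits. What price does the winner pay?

Price paid: 45.6 credits.

Bids in descending order: Buyer U 53.5 credits; Buyer N 45.6 credits; Buyer B 30.0 credits; Buyer A 14.1 credits; Buyer S 6.5 credits; Buyer T 5.8 credits.
Buyer U is the highest bidder, so Buyer U wins.
Under the second-price rule, the price is the second-highest bid: 45.6 credits.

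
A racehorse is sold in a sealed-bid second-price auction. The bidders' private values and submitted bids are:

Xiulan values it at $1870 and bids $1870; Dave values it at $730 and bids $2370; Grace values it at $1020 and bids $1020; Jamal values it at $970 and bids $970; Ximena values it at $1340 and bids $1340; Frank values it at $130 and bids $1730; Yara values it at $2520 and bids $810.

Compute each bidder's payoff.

Sorted high to low: Dave $2370, then Xiulan $1870, then Frank $1730, then Ximena $1340, then Grace $1020, then Jamal $970, then Yara $810.
Dave has the top bid and wins; the price is the second-highest bid, $1870.
Dave's payoff = $730 − $1870 = -$1140. All other bidders lose, so their payoff is 0.

Payoffs: Xiulan $0, Dave -$1140, Grace $0, Jamal $0, Ximena $0, Frank $0, Yara $0.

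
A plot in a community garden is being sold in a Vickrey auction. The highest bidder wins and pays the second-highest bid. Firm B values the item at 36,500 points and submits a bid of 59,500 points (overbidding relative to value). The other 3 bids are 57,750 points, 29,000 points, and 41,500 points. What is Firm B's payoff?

Highest competing bid: 57,750 points.
Firm B's bid 59,500 points is the highest overall, so Firm B wins and pays the second-highest bid, 57,750 points.
Payoff = value − price = 36,500 points − 57,750 points = -21,250 points.

Payoff = -21,250 points.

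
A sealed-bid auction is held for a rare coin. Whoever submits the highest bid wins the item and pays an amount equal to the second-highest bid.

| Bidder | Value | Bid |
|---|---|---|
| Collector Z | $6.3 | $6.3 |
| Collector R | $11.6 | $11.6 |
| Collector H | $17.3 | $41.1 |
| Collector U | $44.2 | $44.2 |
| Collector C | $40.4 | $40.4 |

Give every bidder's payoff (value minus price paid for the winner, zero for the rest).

Bids in descending order: Collector U $44.2, then Collector H $41.1, then Collector C $40.4, then Collector R $11.6, then Collector Z $6.3.
Collector U has the top bid and wins; the price is the second-highest bid, $41.1.
Collector U's payoff = $44.2 − $41.1 = $3.1. All other bidders lose, so their payoff is 0.

Payoffs: Collector Z $0.0, Collector R $0.0, Collector H $0.0, Collector U $3.1, Collector C $0.0.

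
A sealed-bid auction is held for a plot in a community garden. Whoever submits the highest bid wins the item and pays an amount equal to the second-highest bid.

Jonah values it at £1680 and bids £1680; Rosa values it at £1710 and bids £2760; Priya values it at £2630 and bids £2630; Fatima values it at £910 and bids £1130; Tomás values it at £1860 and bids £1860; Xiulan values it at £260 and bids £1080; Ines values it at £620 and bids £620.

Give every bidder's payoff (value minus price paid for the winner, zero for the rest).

Payoffs: Jonah £0, Rosa -£920, Priya £0, Fatima £0, Tomás £0, Xiulan £0, Ines £0.

Ranking the bids: Rosa £2760 > Priya £2630 > Tomás £1860 > Jonah £1680 > Fatima £1130 > Xiulan £1080 > Ines £620.
Rosa has the top bid and wins; the price is the second-highest bid, £2630.
Rosa's payoff = £1710 − £2630 = -£920. All other bidders lose, so their payoff is 0.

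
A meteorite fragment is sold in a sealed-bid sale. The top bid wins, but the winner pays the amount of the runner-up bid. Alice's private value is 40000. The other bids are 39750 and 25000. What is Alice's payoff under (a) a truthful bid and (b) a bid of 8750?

The highest competing bid is 39750.
Bidding truthfully at 40000: Alice has the top bid, wins, and pays the second-highest bid 39750. Payoff = 40000 − 39750 = 250.
Bidding 8750: the top bid is 39750 (a rival), so Alice loses. Payoff = 0.
Deviating from a truthful bid can only lose payoff in a second-price auction — never gain.

(a) 250  (b) 0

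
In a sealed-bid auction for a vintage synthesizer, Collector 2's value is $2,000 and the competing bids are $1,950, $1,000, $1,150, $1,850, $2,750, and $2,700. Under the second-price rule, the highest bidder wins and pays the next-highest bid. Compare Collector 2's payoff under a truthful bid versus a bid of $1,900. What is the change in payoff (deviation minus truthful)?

Payoff change: $0.

The highest competing bid is $2,750.
Bidding truthfully at $2,000: the top bid is $2,750 (a rival), so Collector 2 loses. Payoff = $0.
Bidding $1,900: the top bid is $2,750 (a rival), so Collector 2 loses. Payoff = $0.
Change = $0 − $0 = $0.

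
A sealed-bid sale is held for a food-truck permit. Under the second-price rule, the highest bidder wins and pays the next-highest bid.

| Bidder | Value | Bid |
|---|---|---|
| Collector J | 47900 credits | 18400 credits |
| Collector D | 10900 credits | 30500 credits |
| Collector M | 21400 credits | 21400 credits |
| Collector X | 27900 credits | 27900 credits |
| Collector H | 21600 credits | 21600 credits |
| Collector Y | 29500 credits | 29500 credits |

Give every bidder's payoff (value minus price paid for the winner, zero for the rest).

Bids in descending order: Collector D 30500 credits; Collector Y 29500 credits; Collector X 27900 credits; Collector H 21600 credits; Collector M 21400 credits; Collector J 18400 credits.
Collector D has the top bid and wins; the price is the second-highest bid, 29500 credits.
Collector D's payoff = 10900 credits − 29500 credits = -18600 credits. All other bidders lose, so their payoff is 0.

Collector J 0 credits, Collector D -18600 credits, Collector M 0 credits, Collector X 0 credits, Collector H 0 credits, Collector Y 0 credits.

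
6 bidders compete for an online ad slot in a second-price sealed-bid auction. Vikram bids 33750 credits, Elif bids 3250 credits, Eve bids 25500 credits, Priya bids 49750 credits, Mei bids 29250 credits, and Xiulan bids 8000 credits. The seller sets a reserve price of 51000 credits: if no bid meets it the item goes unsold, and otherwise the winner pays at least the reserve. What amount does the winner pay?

unsold

Ordered from highest: Priya 49750 credits > Vikram 33750 credits > Mei 29250 credits > Eve 25500 credits > Xiulan 8000 credits > Elif 3250 credits.
The top bid 49750 credits is below the reserve 51000 credits, so the item goes unsold and nothing is paid.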